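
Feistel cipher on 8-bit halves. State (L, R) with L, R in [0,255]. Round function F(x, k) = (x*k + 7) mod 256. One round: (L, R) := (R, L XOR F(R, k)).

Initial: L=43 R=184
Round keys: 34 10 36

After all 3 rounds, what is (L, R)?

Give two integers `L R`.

Answer: 39 223

Derivation:
Round 1 (k=34): L=184 R=92
Round 2 (k=10): L=92 R=39
Round 3 (k=36): L=39 R=223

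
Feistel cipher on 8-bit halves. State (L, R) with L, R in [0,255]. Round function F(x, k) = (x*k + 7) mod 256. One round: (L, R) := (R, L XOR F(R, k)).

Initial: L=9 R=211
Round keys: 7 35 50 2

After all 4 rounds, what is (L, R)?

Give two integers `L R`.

Answer: 132 42

Derivation:
Round 1 (k=7): L=211 R=197
Round 2 (k=35): L=197 R=37
Round 3 (k=50): L=37 R=132
Round 4 (k=2): L=132 R=42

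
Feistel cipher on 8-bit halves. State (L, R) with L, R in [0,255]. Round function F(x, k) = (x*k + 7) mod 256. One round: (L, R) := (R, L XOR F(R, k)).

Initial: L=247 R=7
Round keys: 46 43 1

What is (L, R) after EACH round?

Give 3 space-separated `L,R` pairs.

Answer: 7,190 190,246 246,67

Derivation:
Round 1 (k=46): L=7 R=190
Round 2 (k=43): L=190 R=246
Round 3 (k=1): L=246 R=67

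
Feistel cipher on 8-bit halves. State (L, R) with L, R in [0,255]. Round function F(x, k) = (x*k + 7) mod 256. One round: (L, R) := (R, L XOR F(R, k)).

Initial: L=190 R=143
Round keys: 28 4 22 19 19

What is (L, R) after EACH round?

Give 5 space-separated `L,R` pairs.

Round 1 (k=28): L=143 R=21
Round 2 (k=4): L=21 R=212
Round 3 (k=22): L=212 R=42
Round 4 (k=19): L=42 R=241
Round 5 (k=19): L=241 R=192

Answer: 143,21 21,212 212,42 42,241 241,192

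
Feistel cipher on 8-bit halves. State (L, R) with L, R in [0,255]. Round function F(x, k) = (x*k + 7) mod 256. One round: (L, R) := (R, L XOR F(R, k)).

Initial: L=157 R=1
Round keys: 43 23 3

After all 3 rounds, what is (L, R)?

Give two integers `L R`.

Answer: 193 229

Derivation:
Round 1 (k=43): L=1 R=175
Round 2 (k=23): L=175 R=193
Round 3 (k=3): L=193 R=229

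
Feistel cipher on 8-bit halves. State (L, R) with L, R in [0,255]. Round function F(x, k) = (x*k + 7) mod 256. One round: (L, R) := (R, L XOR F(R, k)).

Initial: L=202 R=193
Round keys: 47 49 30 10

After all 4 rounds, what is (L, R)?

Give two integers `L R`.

Round 1 (k=47): L=193 R=188
Round 2 (k=49): L=188 R=194
Round 3 (k=30): L=194 R=127
Round 4 (k=10): L=127 R=63

Answer: 127 63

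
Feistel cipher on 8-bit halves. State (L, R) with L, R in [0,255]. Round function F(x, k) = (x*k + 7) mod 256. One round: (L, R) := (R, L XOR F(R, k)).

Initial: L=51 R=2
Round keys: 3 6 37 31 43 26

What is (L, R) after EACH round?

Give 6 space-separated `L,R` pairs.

Round 1 (k=3): L=2 R=62
Round 2 (k=6): L=62 R=121
Round 3 (k=37): L=121 R=186
Round 4 (k=31): L=186 R=244
Round 5 (k=43): L=244 R=185
Round 6 (k=26): L=185 R=37

Answer: 2,62 62,121 121,186 186,244 244,185 185,37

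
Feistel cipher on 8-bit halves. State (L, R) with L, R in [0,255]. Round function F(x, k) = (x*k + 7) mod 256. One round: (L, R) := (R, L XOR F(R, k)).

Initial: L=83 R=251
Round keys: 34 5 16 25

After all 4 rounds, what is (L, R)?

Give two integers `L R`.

Round 1 (k=34): L=251 R=14
Round 2 (k=5): L=14 R=182
Round 3 (k=16): L=182 R=105
Round 4 (k=25): L=105 R=254

Answer: 105 254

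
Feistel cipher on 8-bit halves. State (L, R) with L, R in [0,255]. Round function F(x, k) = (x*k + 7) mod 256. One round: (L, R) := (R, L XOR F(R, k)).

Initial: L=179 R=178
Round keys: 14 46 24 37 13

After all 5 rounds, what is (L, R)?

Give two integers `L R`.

Answer: 39 141

Derivation:
Round 1 (k=14): L=178 R=112
Round 2 (k=46): L=112 R=149
Round 3 (k=24): L=149 R=143
Round 4 (k=37): L=143 R=39
Round 5 (k=13): L=39 R=141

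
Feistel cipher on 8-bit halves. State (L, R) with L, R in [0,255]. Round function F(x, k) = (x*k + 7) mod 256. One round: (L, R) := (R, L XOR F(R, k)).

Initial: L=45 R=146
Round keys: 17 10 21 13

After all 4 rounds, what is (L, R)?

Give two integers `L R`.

Round 1 (k=17): L=146 R=148
Round 2 (k=10): L=148 R=93
Round 3 (k=21): L=93 R=60
Round 4 (k=13): L=60 R=78

Answer: 60 78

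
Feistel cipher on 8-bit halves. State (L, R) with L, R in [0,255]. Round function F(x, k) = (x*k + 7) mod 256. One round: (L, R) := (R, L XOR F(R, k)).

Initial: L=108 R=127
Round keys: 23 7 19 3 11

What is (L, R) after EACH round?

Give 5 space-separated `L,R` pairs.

Answer: 127,28 28,180 180,127 127,48 48,104

Derivation:
Round 1 (k=23): L=127 R=28
Round 2 (k=7): L=28 R=180
Round 3 (k=19): L=180 R=127
Round 4 (k=3): L=127 R=48
Round 5 (k=11): L=48 R=104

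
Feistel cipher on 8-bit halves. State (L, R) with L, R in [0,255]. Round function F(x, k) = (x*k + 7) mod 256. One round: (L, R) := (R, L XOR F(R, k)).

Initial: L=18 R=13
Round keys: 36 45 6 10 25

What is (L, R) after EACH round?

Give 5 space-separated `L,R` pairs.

Round 1 (k=36): L=13 R=201
Round 2 (k=45): L=201 R=81
Round 3 (k=6): L=81 R=36
Round 4 (k=10): L=36 R=62
Round 5 (k=25): L=62 R=49

Answer: 13,201 201,81 81,36 36,62 62,49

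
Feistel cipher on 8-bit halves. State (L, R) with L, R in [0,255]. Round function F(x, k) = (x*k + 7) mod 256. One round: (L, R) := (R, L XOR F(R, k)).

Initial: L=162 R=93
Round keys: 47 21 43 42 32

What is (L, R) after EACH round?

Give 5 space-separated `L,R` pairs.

Round 1 (k=47): L=93 R=184
Round 2 (k=21): L=184 R=66
Round 3 (k=43): L=66 R=165
Round 4 (k=42): L=165 R=91
Round 5 (k=32): L=91 R=194

Answer: 93,184 184,66 66,165 165,91 91,194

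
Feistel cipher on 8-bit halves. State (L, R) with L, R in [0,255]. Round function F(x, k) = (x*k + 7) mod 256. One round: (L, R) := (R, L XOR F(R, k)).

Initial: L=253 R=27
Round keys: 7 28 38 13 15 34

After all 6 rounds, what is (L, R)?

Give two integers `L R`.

Answer: 124 122

Derivation:
Round 1 (k=7): L=27 R=57
Round 2 (k=28): L=57 R=88
Round 3 (k=38): L=88 R=46
Round 4 (k=13): L=46 R=5
Round 5 (k=15): L=5 R=124
Round 6 (k=34): L=124 R=122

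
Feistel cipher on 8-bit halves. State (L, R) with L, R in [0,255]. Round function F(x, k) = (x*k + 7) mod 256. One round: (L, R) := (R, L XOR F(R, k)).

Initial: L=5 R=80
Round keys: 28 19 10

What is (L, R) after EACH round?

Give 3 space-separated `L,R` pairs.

Round 1 (k=28): L=80 R=194
Round 2 (k=19): L=194 R=61
Round 3 (k=10): L=61 R=171

Answer: 80,194 194,61 61,171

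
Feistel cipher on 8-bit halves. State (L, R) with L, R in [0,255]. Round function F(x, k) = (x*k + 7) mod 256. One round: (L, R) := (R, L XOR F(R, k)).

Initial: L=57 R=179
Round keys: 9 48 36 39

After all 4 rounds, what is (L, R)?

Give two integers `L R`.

Round 1 (k=9): L=179 R=107
Round 2 (k=48): L=107 R=164
Round 3 (k=36): L=164 R=124
Round 4 (k=39): L=124 R=79

Answer: 124 79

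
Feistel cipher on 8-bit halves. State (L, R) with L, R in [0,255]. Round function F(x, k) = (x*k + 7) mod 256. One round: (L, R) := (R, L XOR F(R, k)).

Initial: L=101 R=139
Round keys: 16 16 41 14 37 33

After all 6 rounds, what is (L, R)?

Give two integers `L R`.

Answer: 5 149

Derivation:
Round 1 (k=16): L=139 R=210
Round 2 (k=16): L=210 R=172
Round 3 (k=41): L=172 R=65
Round 4 (k=14): L=65 R=57
Round 5 (k=37): L=57 R=5
Round 6 (k=33): L=5 R=149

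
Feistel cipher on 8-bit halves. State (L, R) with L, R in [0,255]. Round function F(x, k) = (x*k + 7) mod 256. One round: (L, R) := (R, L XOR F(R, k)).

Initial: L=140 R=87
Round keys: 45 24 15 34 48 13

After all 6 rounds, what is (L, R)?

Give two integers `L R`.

Answer: 238 68

Derivation:
Round 1 (k=45): L=87 R=222
Round 2 (k=24): L=222 R=128
Round 3 (k=15): L=128 R=89
Round 4 (k=34): L=89 R=89
Round 5 (k=48): L=89 R=238
Round 6 (k=13): L=238 R=68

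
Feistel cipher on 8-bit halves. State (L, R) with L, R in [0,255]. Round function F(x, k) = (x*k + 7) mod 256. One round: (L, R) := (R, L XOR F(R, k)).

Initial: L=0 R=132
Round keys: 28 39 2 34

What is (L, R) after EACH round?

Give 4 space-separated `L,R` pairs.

Round 1 (k=28): L=132 R=119
Round 2 (k=39): L=119 R=172
Round 3 (k=2): L=172 R=40
Round 4 (k=34): L=40 R=251

Answer: 132,119 119,172 172,40 40,251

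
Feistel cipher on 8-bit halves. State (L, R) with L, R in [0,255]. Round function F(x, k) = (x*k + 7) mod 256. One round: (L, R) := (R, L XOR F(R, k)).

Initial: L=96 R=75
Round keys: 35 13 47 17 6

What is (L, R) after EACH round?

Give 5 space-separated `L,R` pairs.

Round 1 (k=35): L=75 R=40
Round 2 (k=13): L=40 R=68
Round 3 (k=47): L=68 R=171
Round 4 (k=17): L=171 R=38
Round 5 (k=6): L=38 R=64

Answer: 75,40 40,68 68,171 171,38 38,64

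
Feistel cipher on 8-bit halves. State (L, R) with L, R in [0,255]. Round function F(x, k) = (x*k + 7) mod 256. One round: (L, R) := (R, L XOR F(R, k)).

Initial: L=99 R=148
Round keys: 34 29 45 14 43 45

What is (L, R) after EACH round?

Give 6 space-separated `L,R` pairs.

Round 1 (k=34): L=148 R=204
Round 2 (k=29): L=204 R=183
Round 3 (k=45): L=183 R=254
Round 4 (k=14): L=254 R=92
Round 5 (k=43): L=92 R=133
Round 6 (k=45): L=133 R=52

Answer: 148,204 204,183 183,254 254,92 92,133 133,52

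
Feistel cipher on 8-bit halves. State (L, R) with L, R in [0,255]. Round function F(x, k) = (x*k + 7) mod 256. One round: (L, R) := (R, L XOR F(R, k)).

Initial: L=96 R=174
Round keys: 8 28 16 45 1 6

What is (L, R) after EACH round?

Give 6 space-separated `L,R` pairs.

Answer: 174,23 23,37 37,64 64,98 98,41 41,159

Derivation:
Round 1 (k=8): L=174 R=23
Round 2 (k=28): L=23 R=37
Round 3 (k=16): L=37 R=64
Round 4 (k=45): L=64 R=98
Round 5 (k=1): L=98 R=41
Round 6 (k=6): L=41 R=159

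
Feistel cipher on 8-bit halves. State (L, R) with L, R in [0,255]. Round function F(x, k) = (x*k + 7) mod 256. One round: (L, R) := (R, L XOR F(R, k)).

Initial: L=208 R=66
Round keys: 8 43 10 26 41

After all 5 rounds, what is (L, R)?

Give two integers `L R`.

Answer: 25 236

Derivation:
Round 1 (k=8): L=66 R=199
Round 2 (k=43): L=199 R=54
Round 3 (k=10): L=54 R=228
Round 4 (k=26): L=228 R=25
Round 5 (k=41): L=25 R=236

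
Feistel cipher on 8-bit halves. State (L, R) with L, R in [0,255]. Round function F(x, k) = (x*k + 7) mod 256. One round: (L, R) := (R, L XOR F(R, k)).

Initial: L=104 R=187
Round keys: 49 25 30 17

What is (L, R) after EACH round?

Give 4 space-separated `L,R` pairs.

Round 1 (k=49): L=187 R=186
Round 2 (k=25): L=186 R=138
Round 3 (k=30): L=138 R=137
Round 4 (k=17): L=137 R=170

Answer: 187,186 186,138 138,137 137,170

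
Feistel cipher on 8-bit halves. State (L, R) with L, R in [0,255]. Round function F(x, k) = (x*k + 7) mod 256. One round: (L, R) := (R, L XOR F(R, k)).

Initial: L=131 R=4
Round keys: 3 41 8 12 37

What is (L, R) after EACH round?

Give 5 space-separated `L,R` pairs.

Round 1 (k=3): L=4 R=144
Round 2 (k=41): L=144 R=19
Round 3 (k=8): L=19 R=15
Round 4 (k=12): L=15 R=168
Round 5 (k=37): L=168 R=64

Answer: 4,144 144,19 19,15 15,168 168,64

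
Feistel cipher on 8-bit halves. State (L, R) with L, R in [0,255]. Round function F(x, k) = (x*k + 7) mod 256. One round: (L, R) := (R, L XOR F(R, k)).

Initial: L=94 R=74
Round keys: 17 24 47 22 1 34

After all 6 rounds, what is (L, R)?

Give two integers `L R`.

Answer: 154 155

Derivation:
Round 1 (k=17): L=74 R=175
Round 2 (k=24): L=175 R=37
Round 3 (k=47): L=37 R=125
Round 4 (k=22): L=125 R=224
Round 5 (k=1): L=224 R=154
Round 6 (k=34): L=154 R=155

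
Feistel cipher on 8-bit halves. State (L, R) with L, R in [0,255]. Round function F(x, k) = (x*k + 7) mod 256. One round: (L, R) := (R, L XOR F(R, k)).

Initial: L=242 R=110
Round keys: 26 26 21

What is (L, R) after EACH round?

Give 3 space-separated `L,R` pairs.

Answer: 110,193 193,207 207,195

Derivation:
Round 1 (k=26): L=110 R=193
Round 2 (k=26): L=193 R=207
Round 3 (k=21): L=207 R=195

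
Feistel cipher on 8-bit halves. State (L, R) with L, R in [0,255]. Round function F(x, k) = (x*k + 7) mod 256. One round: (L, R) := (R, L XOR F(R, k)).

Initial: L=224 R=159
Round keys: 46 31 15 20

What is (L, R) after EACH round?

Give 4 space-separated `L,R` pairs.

Answer: 159,121 121,49 49,159 159,66

Derivation:
Round 1 (k=46): L=159 R=121
Round 2 (k=31): L=121 R=49
Round 3 (k=15): L=49 R=159
Round 4 (k=20): L=159 R=66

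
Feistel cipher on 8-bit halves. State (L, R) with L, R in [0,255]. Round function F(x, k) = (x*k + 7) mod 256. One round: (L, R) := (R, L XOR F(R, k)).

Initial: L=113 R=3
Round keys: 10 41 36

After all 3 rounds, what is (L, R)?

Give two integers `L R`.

Answer: 120 179

Derivation:
Round 1 (k=10): L=3 R=84
Round 2 (k=41): L=84 R=120
Round 3 (k=36): L=120 R=179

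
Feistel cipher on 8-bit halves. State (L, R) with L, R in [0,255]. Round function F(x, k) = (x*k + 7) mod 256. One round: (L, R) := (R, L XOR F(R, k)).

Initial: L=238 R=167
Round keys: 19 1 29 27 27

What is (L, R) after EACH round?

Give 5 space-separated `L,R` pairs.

Answer: 167,130 130,46 46,191 191,2 2,130

Derivation:
Round 1 (k=19): L=167 R=130
Round 2 (k=1): L=130 R=46
Round 3 (k=29): L=46 R=191
Round 4 (k=27): L=191 R=2
Round 5 (k=27): L=2 R=130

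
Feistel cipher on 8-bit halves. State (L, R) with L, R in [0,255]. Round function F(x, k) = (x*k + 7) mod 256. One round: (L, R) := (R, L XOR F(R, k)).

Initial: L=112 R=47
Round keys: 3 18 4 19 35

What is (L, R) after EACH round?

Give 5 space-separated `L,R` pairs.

Round 1 (k=3): L=47 R=228
Round 2 (k=18): L=228 R=32
Round 3 (k=4): L=32 R=99
Round 4 (k=19): L=99 R=64
Round 5 (k=35): L=64 R=164

Answer: 47,228 228,32 32,99 99,64 64,164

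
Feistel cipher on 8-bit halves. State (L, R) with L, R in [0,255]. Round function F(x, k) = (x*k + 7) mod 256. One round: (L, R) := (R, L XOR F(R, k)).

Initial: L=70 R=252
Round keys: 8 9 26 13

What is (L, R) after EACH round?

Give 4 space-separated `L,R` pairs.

Answer: 252,161 161,76 76,30 30,193

Derivation:
Round 1 (k=8): L=252 R=161
Round 2 (k=9): L=161 R=76
Round 3 (k=26): L=76 R=30
Round 4 (k=13): L=30 R=193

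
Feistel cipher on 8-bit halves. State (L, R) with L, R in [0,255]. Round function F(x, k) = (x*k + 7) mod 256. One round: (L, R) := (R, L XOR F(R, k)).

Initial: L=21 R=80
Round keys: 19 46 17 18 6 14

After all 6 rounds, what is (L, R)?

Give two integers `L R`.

Answer: 151 173

Derivation:
Round 1 (k=19): L=80 R=226
Round 2 (k=46): L=226 R=243
Round 3 (k=17): L=243 R=200
Round 4 (k=18): L=200 R=228
Round 5 (k=6): L=228 R=151
Round 6 (k=14): L=151 R=173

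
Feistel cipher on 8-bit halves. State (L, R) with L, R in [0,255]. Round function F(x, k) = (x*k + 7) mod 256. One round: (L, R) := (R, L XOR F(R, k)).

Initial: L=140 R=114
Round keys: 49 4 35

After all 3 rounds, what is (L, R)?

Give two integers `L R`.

Answer: 41 247

Derivation:
Round 1 (k=49): L=114 R=85
Round 2 (k=4): L=85 R=41
Round 3 (k=35): L=41 R=247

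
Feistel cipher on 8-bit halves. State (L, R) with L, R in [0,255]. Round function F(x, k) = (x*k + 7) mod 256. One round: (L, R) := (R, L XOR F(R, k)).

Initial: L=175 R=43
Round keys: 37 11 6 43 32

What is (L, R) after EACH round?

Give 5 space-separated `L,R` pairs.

Answer: 43,145 145,105 105,236 236,194 194,171

Derivation:
Round 1 (k=37): L=43 R=145
Round 2 (k=11): L=145 R=105
Round 3 (k=6): L=105 R=236
Round 4 (k=43): L=236 R=194
Round 5 (k=32): L=194 R=171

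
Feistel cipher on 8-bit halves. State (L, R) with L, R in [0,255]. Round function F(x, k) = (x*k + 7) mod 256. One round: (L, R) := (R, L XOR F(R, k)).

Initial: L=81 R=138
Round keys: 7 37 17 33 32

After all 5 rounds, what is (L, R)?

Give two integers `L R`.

Round 1 (k=7): L=138 R=156
Round 2 (k=37): L=156 R=25
Round 3 (k=17): L=25 R=44
Round 4 (k=33): L=44 R=170
Round 5 (k=32): L=170 R=107

Answer: 170 107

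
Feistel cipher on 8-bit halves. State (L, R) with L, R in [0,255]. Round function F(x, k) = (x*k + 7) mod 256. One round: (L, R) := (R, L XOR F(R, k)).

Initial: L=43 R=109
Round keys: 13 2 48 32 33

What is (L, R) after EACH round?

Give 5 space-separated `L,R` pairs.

Round 1 (k=13): L=109 R=187
Round 2 (k=2): L=187 R=16
Round 3 (k=48): L=16 R=188
Round 4 (k=32): L=188 R=151
Round 5 (k=33): L=151 R=194

Answer: 109,187 187,16 16,188 188,151 151,194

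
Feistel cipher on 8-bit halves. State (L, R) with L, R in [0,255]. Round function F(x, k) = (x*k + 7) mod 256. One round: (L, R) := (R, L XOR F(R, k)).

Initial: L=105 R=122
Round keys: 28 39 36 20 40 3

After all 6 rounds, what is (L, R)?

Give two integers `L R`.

Round 1 (k=28): L=122 R=54
Round 2 (k=39): L=54 R=59
Round 3 (k=36): L=59 R=101
Round 4 (k=20): L=101 R=208
Round 5 (k=40): L=208 R=226
Round 6 (k=3): L=226 R=125

Answer: 226 125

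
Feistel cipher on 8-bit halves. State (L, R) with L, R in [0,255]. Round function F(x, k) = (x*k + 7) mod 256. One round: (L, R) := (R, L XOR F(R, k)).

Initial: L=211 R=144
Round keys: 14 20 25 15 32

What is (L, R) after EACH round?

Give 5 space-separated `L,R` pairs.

Round 1 (k=14): L=144 R=52
Round 2 (k=20): L=52 R=135
Round 3 (k=25): L=135 R=2
Round 4 (k=15): L=2 R=162
Round 5 (k=32): L=162 R=69

Answer: 144,52 52,135 135,2 2,162 162,69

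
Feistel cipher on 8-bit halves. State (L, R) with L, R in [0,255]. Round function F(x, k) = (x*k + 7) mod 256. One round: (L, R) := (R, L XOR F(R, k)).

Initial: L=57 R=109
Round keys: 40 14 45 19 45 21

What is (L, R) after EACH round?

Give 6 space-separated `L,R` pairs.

Round 1 (k=40): L=109 R=54
Round 2 (k=14): L=54 R=150
Round 3 (k=45): L=150 R=83
Round 4 (k=19): L=83 R=166
Round 5 (k=45): L=166 R=102
Round 6 (k=21): L=102 R=195

Answer: 109,54 54,150 150,83 83,166 166,102 102,195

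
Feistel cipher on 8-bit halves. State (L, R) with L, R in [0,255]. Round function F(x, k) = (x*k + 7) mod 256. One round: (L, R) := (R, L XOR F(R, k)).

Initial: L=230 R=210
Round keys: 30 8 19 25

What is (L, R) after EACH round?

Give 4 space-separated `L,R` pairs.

Round 1 (k=30): L=210 R=69
Round 2 (k=8): L=69 R=253
Round 3 (k=19): L=253 R=139
Round 4 (k=25): L=139 R=103

Answer: 210,69 69,253 253,139 139,103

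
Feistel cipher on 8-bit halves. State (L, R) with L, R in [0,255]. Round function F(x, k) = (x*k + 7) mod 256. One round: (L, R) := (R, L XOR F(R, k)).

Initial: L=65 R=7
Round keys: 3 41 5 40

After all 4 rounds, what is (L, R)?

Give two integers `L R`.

Answer: 195 148

Derivation:
Round 1 (k=3): L=7 R=93
Round 2 (k=41): L=93 R=235
Round 3 (k=5): L=235 R=195
Round 4 (k=40): L=195 R=148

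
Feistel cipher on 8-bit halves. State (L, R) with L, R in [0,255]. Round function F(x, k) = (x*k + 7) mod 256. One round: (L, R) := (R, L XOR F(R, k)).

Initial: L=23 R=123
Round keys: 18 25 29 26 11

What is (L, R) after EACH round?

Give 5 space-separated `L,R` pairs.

Round 1 (k=18): L=123 R=186
Round 2 (k=25): L=186 R=74
Round 3 (k=29): L=74 R=211
Round 4 (k=26): L=211 R=63
Round 5 (k=11): L=63 R=111

Answer: 123,186 186,74 74,211 211,63 63,111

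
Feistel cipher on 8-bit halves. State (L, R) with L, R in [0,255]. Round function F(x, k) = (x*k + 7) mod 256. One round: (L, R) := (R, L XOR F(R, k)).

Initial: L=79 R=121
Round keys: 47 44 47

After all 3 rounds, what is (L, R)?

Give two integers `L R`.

Round 1 (k=47): L=121 R=113
Round 2 (k=44): L=113 R=10
Round 3 (k=47): L=10 R=172

Answer: 10 172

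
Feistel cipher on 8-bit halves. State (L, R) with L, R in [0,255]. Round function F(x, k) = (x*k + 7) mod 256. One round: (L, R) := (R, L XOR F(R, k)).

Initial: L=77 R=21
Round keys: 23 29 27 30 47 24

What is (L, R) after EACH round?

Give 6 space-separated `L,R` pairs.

Round 1 (k=23): L=21 R=167
Round 2 (k=29): L=167 R=231
Round 3 (k=27): L=231 R=195
Round 4 (k=30): L=195 R=6
Round 5 (k=47): L=6 R=226
Round 6 (k=24): L=226 R=49

Answer: 21,167 167,231 231,195 195,6 6,226 226,49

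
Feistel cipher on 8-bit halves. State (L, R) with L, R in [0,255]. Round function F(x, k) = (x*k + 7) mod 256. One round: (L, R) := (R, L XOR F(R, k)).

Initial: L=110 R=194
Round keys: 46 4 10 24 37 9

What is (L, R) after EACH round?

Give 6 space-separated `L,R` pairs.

Round 1 (k=46): L=194 R=141
Round 2 (k=4): L=141 R=249
Round 3 (k=10): L=249 R=76
Round 4 (k=24): L=76 R=222
Round 5 (k=37): L=222 R=81
Round 6 (k=9): L=81 R=62

Answer: 194,141 141,249 249,76 76,222 222,81 81,62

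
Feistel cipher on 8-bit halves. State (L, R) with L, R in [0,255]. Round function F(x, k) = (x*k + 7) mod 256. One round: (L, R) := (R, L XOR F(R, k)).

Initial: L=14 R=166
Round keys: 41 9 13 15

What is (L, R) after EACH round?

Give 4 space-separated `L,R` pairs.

Round 1 (k=41): L=166 R=147
Round 2 (k=9): L=147 R=148
Round 3 (k=13): L=148 R=24
Round 4 (k=15): L=24 R=251

Answer: 166,147 147,148 148,24 24,251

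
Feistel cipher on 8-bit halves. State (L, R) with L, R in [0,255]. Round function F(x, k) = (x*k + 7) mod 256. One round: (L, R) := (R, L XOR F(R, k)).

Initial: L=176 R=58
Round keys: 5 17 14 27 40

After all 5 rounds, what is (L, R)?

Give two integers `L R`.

Round 1 (k=5): L=58 R=153
Round 2 (k=17): L=153 R=10
Round 3 (k=14): L=10 R=10
Round 4 (k=27): L=10 R=31
Round 5 (k=40): L=31 R=213

Answer: 31 213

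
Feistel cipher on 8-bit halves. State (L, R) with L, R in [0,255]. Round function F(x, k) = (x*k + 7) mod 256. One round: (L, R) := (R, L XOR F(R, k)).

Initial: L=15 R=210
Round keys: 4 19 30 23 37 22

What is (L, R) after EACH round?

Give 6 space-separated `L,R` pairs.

Answer: 210,64 64,21 21,61 61,151 151,231 231,118

Derivation:
Round 1 (k=4): L=210 R=64
Round 2 (k=19): L=64 R=21
Round 3 (k=30): L=21 R=61
Round 4 (k=23): L=61 R=151
Round 5 (k=37): L=151 R=231
Round 6 (k=22): L=231 R=118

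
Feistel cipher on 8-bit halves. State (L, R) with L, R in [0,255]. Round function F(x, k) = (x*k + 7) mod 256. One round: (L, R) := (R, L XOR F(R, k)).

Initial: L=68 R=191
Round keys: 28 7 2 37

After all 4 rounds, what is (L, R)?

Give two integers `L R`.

Round 1 (k=28): L=191 R=175
Round 2 (k=7): L=175 R=111
Round 3 (k=2): L=111 R=74
Round 4 (k=37): L=74 R=214

Answer: 74 214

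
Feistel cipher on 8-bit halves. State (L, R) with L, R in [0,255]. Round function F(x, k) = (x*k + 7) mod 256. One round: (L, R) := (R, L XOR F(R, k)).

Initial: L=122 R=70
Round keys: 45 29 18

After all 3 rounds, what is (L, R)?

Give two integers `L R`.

Answer: 28 208

Derivation:
Round 1 (k=45): L=70 R=47
Round 2 (k=29): L=47 R=28
Round 3 (k=18): L=28 R=208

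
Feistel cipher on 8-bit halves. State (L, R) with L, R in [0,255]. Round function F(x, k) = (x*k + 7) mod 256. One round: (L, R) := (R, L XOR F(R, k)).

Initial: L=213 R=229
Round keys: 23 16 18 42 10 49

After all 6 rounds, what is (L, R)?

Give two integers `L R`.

Round 1 (k=23): L=229 R=79
Round 2 (k=16): L=79 R=18
Round 3 (k=18): L=18 R=4
Round 4 (k=42): L=4 R=189
Round 5 (k=10): L=189 R=109
Round 6 (k=49): L=109 R=89

Answer: 109 89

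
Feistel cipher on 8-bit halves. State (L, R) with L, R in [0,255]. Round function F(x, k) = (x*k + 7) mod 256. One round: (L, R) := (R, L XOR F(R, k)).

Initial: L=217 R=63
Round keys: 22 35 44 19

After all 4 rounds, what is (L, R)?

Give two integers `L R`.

Answer: 175 196

Derivation:
Round 1 (k=22): L=63 R=168
Round 2 (k=35): L=168 R=192
Round 3 (k=44): L=192 R=175
Round 4 (k=19): L=175 R=196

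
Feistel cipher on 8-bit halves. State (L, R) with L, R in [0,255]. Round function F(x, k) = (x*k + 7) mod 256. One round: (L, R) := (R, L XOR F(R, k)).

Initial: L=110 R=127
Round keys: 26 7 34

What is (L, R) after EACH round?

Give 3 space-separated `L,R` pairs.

Round 1 (k=26): L=127 R=131
Round 2 (k=7): L=131 R=227
Round 3 (k=34): L=227 R=174

Answer: 127,131 131,227 227,174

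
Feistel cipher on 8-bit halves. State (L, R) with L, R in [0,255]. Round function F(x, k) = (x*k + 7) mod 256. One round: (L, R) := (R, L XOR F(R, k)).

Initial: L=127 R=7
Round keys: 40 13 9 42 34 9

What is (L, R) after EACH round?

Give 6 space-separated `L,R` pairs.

Round 1 (k=40): L=7 R=96
Round 2 (k=13): L=96 R=224
Round 3 (k=9): L=224 R=135
Round 4 (k=42): L=135 R=205
Round 5 (k=34): L=205 R=198
Round 6 (k=9): L=198 R=48

Answer: 7,96 96,224 224,135 135,205 205,198 198,48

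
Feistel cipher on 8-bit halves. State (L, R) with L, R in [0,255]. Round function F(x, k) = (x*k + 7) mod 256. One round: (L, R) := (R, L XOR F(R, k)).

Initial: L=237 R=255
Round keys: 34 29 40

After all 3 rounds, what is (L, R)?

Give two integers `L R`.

Round 1 (k=34): L=255 R=8
Round 2 (k=29): L=8 R=16
Round 3 (k=40): L=16 R=143

Answer: 16 143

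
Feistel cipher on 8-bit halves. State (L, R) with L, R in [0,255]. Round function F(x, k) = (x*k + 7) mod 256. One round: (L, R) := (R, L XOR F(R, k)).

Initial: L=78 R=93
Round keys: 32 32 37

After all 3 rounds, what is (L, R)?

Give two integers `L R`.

Answer: 122 64

Derivation:
Round 1 (k=32): L=93 R=233
Round 2 (k=32): L=233 R=122
Round 3 (k=37): L=122 R=64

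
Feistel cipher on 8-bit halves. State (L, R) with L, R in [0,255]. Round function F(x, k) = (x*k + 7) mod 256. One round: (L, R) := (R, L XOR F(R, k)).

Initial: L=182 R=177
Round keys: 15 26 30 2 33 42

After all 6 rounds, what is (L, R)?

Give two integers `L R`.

Round 1 (k=15): L=177 R=208
Round 2 (k=26): L=208 R=150
Round 3 (k=30): L=150 R=75
Round 4 (k=2): L=75 R=11
Round 5 (k=33): L=11 R=57
Round 6 (k=42): L=57 R=106

Answer: 57 106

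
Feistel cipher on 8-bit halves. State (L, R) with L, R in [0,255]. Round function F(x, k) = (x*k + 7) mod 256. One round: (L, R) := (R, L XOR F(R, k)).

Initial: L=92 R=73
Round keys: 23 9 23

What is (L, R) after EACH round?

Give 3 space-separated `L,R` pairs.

Answer: 73,202 202,104 104,149

Derivation:
Round 1 (k=23): L=73 R=202
Round 2 (k=9): L=202 R=104
Round 3 (k=23): L=104 R=149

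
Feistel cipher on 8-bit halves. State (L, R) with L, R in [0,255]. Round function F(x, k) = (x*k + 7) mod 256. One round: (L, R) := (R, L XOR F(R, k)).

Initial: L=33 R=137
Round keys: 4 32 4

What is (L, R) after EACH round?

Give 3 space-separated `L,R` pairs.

Round 1 (k=4): L=137 R=10
Round 2 (k=32): L=10 R=206
Round 3 (k=4): L=206 R=53

Answer: 137,10 10,206 206,53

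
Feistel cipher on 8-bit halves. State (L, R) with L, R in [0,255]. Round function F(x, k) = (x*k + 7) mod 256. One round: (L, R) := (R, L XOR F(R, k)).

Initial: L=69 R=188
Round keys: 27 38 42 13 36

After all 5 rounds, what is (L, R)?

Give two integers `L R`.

Answer: 89 184

Derivation:
Round 1 (k=27): L=188 R=158
Round 2 (k=38): L=158 R=199
Round 3 (k=42): L=199 R=51
Round 4 (k=13): L=51 R=89
Round 5 (k=36): L=89 R=184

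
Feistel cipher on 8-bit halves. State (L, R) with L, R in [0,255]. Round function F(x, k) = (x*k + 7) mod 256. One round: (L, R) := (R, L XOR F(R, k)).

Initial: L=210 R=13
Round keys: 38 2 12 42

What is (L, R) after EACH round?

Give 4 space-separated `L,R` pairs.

Answer: 13,39 39,88 88,0 0,95

Derivation:
Round 1 (k=38): L=13 R=39
Round 2 (k=2): L=39 R=88
Round 3 (k=12): L=88 R=0
Round 4 (k=42): L=0 R=95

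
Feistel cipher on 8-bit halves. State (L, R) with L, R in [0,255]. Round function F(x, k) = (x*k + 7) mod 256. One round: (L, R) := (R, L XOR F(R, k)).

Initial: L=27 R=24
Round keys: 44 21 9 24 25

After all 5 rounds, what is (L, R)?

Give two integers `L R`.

Answer: 252 213

Derivation:
Round 1 (k=44): L=24 R=60
Round 2 (k=21): L=60 R=235
Round 3 (k=9): L=235 R=118
Round 4 (k=24): L=118 R=252
Round 5 (k=25): L=252 R=213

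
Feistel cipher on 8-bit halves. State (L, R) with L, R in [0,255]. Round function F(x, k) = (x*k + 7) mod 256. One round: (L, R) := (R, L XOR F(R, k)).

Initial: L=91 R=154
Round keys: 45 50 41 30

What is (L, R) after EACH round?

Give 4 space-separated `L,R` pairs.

Answer: 154,66 66,113 113,98 98,242

Derivation:
Round 1 (k=45): L=154 R=66
Round 2 (k=50): L=66 R=113
Round 3 (k=41): L=113 R=98
Round 4 (k=30): L=98 R=242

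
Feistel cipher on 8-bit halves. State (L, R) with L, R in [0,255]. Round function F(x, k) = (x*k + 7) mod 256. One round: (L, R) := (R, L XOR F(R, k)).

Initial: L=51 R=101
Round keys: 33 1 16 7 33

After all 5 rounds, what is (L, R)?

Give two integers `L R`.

Round 1 (k=33): L=101 R=63
Round 2 (k=1): L=63 R=35
Round 3 (k=16): L=35 R=8
Round 4 (k=7): L=8 R=28
Round 5 (k=33): L=28 R=171

Answer: 28 171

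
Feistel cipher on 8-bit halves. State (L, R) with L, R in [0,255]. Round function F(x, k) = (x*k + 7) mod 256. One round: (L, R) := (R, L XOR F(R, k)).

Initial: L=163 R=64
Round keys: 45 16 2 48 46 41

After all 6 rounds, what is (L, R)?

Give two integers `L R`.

Round 1 (k=45): L=64 R=228
Round 2 (k=16): L=228 R=7
Round 3 (k=2): L=7 R=241
Round 4 (k=48): L=241 R=48
Round 5 (k=46): L=48 R=86
Round 6 (k=41): L=86 R=253

Answer: 86 253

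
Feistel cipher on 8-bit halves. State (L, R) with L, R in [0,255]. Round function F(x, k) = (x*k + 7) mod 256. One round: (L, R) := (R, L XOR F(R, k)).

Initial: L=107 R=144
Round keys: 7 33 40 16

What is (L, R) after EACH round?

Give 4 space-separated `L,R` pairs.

Answer: 144,156 156,179 179,99 99,132

Derivation:
Round 1 (k=7): L=144 R=156
Round 2 (k=33): L=156 R=179
Round 3 (k=40): L=179 R=99
Round 4 (k=16): L=99 R=132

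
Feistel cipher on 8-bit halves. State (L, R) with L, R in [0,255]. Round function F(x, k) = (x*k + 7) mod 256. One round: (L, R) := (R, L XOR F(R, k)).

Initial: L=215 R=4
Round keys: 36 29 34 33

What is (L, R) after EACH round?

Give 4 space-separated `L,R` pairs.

Answer: 4,64 64,67 67,173 173,23

Derivation:
Round 1 (k=36): L=4 R=64
Round 2 (k=29): L=64 R=67
Round 3 (k=34): L=67 R=173
Round 4 (k=33): L=173 R=23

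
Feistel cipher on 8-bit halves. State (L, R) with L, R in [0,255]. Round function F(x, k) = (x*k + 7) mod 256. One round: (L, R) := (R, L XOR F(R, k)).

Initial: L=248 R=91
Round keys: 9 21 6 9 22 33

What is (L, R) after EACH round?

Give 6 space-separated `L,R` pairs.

Round 1 (k=9): L=91 R=194
Round 2 (k=21): L=194 R=170
Round 3 (k=6): L=170 R=193
Round 4 (k=9): L=193 R=122
Round 5 (k=22): L=122 R=66
Round 6 (k=33): L=66 R=243

Answer: 91,194 194,170 170,193 193,122 122,66 66,243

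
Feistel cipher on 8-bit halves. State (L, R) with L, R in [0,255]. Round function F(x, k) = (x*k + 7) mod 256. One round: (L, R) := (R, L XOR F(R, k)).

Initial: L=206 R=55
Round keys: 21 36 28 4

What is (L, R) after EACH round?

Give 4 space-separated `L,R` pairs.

Answer: 55,68 68,160 160,195 195,179

Derivation:
Round 1 (k=21): L=55 R=68
Round 2 (k=36): L=68 R=160
Round 3 (k=28): L=160 R=195
Round 4 (k=4): L=195 R=179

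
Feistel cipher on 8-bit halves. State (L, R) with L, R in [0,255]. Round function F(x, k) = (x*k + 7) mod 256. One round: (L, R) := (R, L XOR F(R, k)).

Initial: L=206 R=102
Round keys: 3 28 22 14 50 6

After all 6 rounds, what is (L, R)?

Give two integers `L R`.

Answer: 17 3

Derivation:
Round 1 (k=3): L=102 R=247
Round 2 (k=28): L=247 R=109
Round 3 (k=22): L=109 R=146
Round 4 (k=14): L=146 R=110
Round 5 (k=50): L=110 R=17
Round 6 (k=6): L=17 R=3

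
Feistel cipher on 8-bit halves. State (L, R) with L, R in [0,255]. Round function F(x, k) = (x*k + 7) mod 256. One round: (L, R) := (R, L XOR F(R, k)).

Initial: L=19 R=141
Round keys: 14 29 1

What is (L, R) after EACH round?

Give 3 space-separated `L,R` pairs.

Answer: 141,174 174,48 48,153

Derivation:
Round 1 (k=14): L=141 R=174
Round 2 (k=29): L=174 R=48
Round 3 (k=1): L=48 R=153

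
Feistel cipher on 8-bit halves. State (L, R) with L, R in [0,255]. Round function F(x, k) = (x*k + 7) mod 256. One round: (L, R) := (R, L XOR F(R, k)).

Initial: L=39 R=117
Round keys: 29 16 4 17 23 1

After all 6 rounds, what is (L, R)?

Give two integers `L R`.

Answer: 250 228

Derivation:
Round 1 (k=29): L=117 R=111
Round 2 (k=16): L=111 R=130
Round 3 (k=4): L=130 R=96
Round 4 (k=17): L=96 R=229
Round 5 (k=23): L=229 R=250
Round 6 (k=1): L=250 R=228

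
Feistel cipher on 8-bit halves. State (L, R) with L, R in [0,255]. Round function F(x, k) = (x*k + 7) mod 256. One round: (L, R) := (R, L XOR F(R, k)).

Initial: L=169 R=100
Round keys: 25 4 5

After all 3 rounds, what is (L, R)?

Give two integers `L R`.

Round 1 (k=25): L=100 R=98
Round 2 (k=4): L=98 R=235
Round 3 (k=5): L=235 R=252

Answer: 235 252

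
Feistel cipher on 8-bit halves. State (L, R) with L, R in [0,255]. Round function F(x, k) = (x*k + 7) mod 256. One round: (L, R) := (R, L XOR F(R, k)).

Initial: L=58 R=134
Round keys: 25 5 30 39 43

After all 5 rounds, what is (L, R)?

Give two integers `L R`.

Answer: 51 80

Derivation:
Round 1 (k=25): L=134 R=39
Round 2 (k=5): L=39 R=76
Round 3 (k=30): L=76 R=200
Round 4 (k=39): L=200 R=51
Round 5 (k=43): L=51 R=80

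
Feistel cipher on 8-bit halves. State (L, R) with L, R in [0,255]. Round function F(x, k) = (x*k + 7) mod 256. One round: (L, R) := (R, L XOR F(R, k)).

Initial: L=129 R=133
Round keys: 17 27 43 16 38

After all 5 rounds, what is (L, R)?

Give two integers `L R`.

Round 1 (k=17): L=133 R=93
Round 2 (k=27): L=93 R=83
Round 3 (k=43): L=83 R=165
Round 4 (k=16): L=165 R=4
Round 5 (k=38): L=4 R=58

Answer: 4 58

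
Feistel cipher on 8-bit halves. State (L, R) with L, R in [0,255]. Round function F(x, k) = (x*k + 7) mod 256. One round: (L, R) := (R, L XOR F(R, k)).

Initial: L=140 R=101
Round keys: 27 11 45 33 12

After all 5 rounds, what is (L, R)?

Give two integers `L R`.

Round 1 (k=27): L=101 R=34
Round 2 (k=11): L=34 R=24
Round 3 (k=45): L=24 R=29
Round 4 (k=33): L=29 R=220
Round 5 (k=12): L=220 R=74

Answer: 220 74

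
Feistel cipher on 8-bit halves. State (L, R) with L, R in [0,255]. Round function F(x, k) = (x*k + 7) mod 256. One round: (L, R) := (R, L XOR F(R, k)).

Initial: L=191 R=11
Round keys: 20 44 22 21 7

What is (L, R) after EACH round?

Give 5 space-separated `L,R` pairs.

Answer: 11,92 92,220 220,179 179,106 106,94

Derivation:
Round 1 (k=20): L=11 R=92
Round 2 (k=44): L=92 R=220
Round 3 (k=22): L=220 R=179
Round 4 (k=21): L=179 R=106
Round 5 (k=7): L=106 R=94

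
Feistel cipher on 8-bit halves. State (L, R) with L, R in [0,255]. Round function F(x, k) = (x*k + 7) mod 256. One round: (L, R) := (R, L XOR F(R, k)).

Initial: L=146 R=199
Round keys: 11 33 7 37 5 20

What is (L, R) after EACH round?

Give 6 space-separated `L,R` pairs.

Round 1 (k=11): L=199 R=6
Round 2 (k=33): L=6 R=10
Round 3 (k=7): L=10 R=75
Round 4 (k=37): L=75 R=212
Round 5 (k=5): L=212 R=96
Round 6 (k=20): L=96 R=83

Answer: 199,6 6,10 10,75 75,212 212,96 96,83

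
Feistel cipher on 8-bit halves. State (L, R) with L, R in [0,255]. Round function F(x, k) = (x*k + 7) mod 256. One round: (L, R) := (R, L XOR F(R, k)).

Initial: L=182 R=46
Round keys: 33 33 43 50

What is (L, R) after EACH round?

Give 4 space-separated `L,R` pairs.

Answer: 46,67 67,132 132,112 112,99

Derivation:
Round 1 (k=33): L=46 R=67
Round 2 (k=33): L=67 R=132
Round 3 (k=43): L=132 R=112
Round 4 (k=50): L=112 R=99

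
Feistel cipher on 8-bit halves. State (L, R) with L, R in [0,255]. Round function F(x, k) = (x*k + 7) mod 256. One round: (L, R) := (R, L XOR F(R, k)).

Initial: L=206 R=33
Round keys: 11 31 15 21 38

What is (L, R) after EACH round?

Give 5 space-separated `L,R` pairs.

Answer: 33,188 188,234 234,1 1,246 246,138

Derivation:
Round 1 (k=11): L=33 R=188
Round 2 (k=31): L=188 R=234
Round 3 (k=15): L=234 R=1
Round 4 (k=21): L=1 R=246
Round 5 (k=38): L=246 R=138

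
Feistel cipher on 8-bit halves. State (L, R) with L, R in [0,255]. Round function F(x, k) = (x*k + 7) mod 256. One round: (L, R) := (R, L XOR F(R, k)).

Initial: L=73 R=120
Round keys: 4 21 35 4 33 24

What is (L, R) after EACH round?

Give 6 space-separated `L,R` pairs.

Round 1 (k=4): L=120 R=174
Round 2 (k=21): L=174 R=53
Round 3 (k=35): L=53 R=232
Round 4 (k=4): L=232 R=146
Round 5 (k=33): L=146 R=49
Round 6 (k=24): L=49 R=13

Answer: 120,174 174,53 53,232 232,146 146,49 49,13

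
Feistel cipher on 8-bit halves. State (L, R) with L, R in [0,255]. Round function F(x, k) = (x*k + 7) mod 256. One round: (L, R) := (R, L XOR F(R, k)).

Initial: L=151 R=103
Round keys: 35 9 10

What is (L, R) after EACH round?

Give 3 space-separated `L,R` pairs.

Answer: 103,139 139,141 141,2

Derivation:
Round 1 (k=35): L=103 R=139
Round 2 (k=9): L=139 R=141
Round 3 (k=10): L=141 R=2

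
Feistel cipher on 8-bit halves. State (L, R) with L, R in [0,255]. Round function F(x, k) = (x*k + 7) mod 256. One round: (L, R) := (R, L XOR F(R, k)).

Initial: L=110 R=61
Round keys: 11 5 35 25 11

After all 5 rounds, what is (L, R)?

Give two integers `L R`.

Round 1 (k=11): L=61 R=200
Round 2 (k=5): L=200 R=210
Round 3 (k=35): L=210 R=117
Round 4 (k=25): L=117 R=166
Round 5 (k=11): L=166 R=92

Answer: 166 92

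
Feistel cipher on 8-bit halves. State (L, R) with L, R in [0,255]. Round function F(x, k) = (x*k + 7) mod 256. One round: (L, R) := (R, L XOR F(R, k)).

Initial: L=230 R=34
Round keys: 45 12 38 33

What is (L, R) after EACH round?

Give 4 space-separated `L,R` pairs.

Round 1 (k=45): L=34 R=231
Round 2 (k=12): L=231 R=249
Round 3 (k=38): L=249 R=26
Round 4 (k=33): L=26 R=152

Answer: 34,231 231,249 249,26 26,152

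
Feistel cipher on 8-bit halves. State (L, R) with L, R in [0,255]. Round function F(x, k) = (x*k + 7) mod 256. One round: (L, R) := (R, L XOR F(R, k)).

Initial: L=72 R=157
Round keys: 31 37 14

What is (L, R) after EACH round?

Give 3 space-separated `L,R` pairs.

Round 1 (k=31): L=157 R=66
Round 2 (k=37): L=66 R=12
Round 3 (k=14): L=12 R=237

Answer: 157,66 66,12 12,237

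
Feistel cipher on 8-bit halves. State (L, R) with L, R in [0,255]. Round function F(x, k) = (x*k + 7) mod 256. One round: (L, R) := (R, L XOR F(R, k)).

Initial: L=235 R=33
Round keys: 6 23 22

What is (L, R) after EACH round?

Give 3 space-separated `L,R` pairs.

Answer: 33,38 38,80 80,193

Derivation:
Round 1 (k=6): L=33 R=38
Round 2 (k=23): L=38 R=80
Round 3 (k=22): L=80 R=193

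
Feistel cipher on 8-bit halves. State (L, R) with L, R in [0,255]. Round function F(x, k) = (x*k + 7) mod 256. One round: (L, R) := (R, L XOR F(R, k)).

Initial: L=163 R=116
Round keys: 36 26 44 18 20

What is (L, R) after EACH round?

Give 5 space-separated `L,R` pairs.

Round 1 (k=36): L=116 R=244
Round 2 (k=26): L=244 R=187
Round 3 (k=44): L=187 R=223
Round 4 (k=18): L=223 R=14
Round 5 (k=20): L=14 R=192

Answer: 116,244 244,187 187,223 223,14 14,192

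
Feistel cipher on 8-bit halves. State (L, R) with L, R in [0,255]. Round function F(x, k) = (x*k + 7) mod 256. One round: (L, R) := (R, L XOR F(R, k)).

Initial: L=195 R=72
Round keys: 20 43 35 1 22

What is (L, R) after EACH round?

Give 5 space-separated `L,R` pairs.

Round 1 (k=20): L=72 R=100
Round 2 (k=43): L=100 R=155
Round 3 (k=35): L=155 R=92
Round 4 (k=1): L=92 R=248
Round 5 (k=22): L=248 R=11

Answer: 72,100 100,155 155,92 92,248 248,11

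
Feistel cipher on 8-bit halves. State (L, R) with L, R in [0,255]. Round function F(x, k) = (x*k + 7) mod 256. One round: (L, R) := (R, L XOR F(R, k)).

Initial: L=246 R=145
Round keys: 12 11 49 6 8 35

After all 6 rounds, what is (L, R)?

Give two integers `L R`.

Round 1 (k=12): L=145 R=37
Round 2 (k=11): L=37 R=15
Round 3 (k=49): L=15 R=195
Round 4 (k=6): L=195 R=150
Round 5 (k=8): L=150 R=116
Round 6 (k=35): L=116 R=117

Answer: 116 117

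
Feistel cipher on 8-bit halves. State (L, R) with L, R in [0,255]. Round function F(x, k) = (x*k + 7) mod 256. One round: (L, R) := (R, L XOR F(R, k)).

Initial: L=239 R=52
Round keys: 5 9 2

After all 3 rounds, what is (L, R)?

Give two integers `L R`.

Round 1 (k=5): L=52 R=228
Round 2 (k=9): L=228 R=63
Round 3 (k=2): L=63 R=97

Answer: 63 97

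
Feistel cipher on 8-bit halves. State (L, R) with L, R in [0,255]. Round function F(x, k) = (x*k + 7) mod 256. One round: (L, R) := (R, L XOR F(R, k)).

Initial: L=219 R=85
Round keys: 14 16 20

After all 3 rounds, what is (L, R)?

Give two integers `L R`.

Round 1 (k=14): L=85 R=118
Round 2 (k=16): L=118 R=50
Round 3 (k=20): L=50 R=153

Answer: 50 153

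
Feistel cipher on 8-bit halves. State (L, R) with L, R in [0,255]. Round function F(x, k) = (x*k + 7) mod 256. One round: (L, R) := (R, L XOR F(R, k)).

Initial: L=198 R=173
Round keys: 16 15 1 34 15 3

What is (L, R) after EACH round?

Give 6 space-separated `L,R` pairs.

Answer: 173,17 17,171 171,163 163,6 6,194 194,75

Derivation:
Round 1 (k=16): L=173 R=17
Round 2 (k=15): L=17 R=171
Round 3 (k=1): L=171 R=163
Round 4 (k=34): L=163 R=6
Round 5 (k=15): L=6 R=194
Round 6 (k=3): L=194 R=75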